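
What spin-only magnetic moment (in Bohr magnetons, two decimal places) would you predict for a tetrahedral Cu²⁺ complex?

1.73 Bohr magnetons

Cu is in group 11, so Cu²⁺ is d⁹ (11 − 2 = 9).
Tetrahedral fields are weak (Δₜ ≈ 4/9 Δₒ), so electrons fill high-spin.
Configuration: e⁴ t₂⁵ → 1 unpaired electron.
μ(spin-only) = √[1(1+2)] = √3 ≈ 1.73 Bohr magnetons.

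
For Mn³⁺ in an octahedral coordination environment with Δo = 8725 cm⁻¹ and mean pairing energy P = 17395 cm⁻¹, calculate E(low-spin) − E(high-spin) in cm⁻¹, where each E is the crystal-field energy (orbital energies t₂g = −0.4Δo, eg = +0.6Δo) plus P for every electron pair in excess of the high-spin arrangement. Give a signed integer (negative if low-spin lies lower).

8670

Mn is in group 7, so Mn³⁺ is d⁴ (7 − 3 = 4).
In the high-spin limit (t₂g³ eg¹) the orbital term is -0.6Δo = -5235 cm⁻¹, with no excess pairing.
Low-spin: t₂g⁴ eg⁰, orbital CFSE = -1.6Δo = -13960 cm⁻¹; plus 1 excess pair × P = +17395 cm⁻¹; total 3435 cm⁻¹.
Thus E(LS) − E(HS) = 8670 cm⁻¹.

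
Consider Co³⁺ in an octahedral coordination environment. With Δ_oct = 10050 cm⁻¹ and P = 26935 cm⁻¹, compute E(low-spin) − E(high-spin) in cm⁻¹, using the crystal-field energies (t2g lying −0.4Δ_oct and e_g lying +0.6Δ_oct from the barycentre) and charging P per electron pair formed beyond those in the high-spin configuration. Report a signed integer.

Co³⁺: group 9, so d-count = 9 − 3 = 6.
High-spin d⁶ fills as t2g^4 e_g^2 with CFSE 4(−0.4) + 2(+0.6) = -0.4Δ_oct = -4020 cm⁻¹.
For low-spin the configuration is t2g^6 e_g^0: orbital energy -2.4 × 10050 = -24120 cm⁻¹, and 2 additional pairs relative to high-spin add 53870 cm⁻¹, giving 29750 cm⁻¹.
Thus E(LS) − E(HS) = 33770 cm⁻¹.

33770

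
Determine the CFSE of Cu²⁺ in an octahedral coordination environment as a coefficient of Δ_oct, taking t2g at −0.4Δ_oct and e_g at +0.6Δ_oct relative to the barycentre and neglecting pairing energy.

Cu sits in group 11; removing 2 electrons leaves Cu²⁺ with 11 − 2 = 9 d electrons.
Configuration: t2g^6 e_g^3.
CFSE = 6(-0.4Δ_oct) + 3(0.6Δ_oct) = -2.4Δ_oct + 1.8Δ_oct = -0.6Δ_oct.

-0.6 Δ_oct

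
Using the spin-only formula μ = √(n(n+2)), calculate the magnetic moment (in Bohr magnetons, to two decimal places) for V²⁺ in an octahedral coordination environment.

3.87 Bohr magnetons

V sits in group 5; removing 2 electrons leaves V²⁺ with 5 − 2 = 3 d electrons.
For octahedral d³ the high- and low-spin configurations coincide.
Configuration: t₂g³ eg⁰ → 3 unpaired electrons.
μ(spin-only) = √[3(3+2)] = √15 ≈ 3.87 Bohr magnetons.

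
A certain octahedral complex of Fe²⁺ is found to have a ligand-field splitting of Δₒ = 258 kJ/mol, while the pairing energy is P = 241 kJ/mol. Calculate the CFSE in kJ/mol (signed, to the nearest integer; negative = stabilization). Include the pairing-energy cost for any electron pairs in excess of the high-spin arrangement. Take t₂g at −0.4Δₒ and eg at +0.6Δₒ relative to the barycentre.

Fe²⁺: group 8, so d-count = 8 − 2 = 6.
Here Δₒ > P (258 > 241), so the low-spin state is favoured.
That gives t₂g⁶ eg⁰.
Orbital CFSE = -2.4Δₒ = -2.4 × 258 = -619 kJ/mol.
Excess pairs vs high-spin: 3 − 1 = 2; pairing cost = +482 kJ/mol.
Net CFSE = -619 + 482 = -137 kJ/mol.

-137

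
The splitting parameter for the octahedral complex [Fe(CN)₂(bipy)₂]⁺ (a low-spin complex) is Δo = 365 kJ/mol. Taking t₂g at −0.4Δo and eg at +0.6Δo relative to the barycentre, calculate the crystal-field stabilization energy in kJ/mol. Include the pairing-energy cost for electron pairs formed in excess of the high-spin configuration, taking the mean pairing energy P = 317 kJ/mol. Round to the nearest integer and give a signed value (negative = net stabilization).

-96

Ligand charges: 2×(-1) from CN⁻ and 2×(+0) from bipy sum to -2; with overall charge +1, Fe is +3.
Fe sits in group 8; removing 3 electrons leaves Fe³⁺ with 8 − 3 = 5 d electrons.
Electron filling gives t₂g⁵ eg⁰.
Orbital CFSE = 5(-0.4) + 0(0.6) = -2.0Δo = -2.0 × 365 = -730 kJ/mol.
Pairing penalty: 2 pairs vs 0 in the high-spin reference → 2 extra × P = 634 kJ/mol.
Overall CFSE = -730 + 634 = -96 kJ/mol.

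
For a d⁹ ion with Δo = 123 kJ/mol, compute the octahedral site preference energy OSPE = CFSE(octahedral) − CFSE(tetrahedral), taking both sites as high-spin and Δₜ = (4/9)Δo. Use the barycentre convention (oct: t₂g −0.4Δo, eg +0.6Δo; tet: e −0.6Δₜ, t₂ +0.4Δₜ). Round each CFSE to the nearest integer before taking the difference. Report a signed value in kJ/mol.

Octahedral (high-spin): t2g^6 e_g^3, CFSE = 6(−0.4) + 3(+0.6) = -0.6Δo = -0.6 × 123 = -74 kJ/mol.
In a tetrahedral site the filling is e^4 t2^5: CFSE(tet) = -0.4Δₜ = -0.4 × (4/9)(123) = -22 kJ/mol.
OSPE = -74 − (-22) = -52 kJ/mol.

-52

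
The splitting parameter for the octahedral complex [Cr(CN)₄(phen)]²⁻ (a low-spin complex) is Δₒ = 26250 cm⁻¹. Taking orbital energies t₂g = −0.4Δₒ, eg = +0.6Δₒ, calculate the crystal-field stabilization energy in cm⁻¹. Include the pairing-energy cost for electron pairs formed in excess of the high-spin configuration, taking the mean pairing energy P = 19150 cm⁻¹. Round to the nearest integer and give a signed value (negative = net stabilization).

-22850

Ligand charges: 4×(-1) from CN⁻ and 1×(+0) from phen sum to -4; with overall charge -2, Cr is +2.
Cr sits in group 6; removing 2 electrons leaves Cr²⁺ with 6 − 2 = 4 d electrons.
Configuration: t₂g⁴ eg⁰.
The orbital stabilization is -1.6Δₒ = -1.6 × 26250 = -42000 cm⁻¹.
Relative to high-spin t₂g³ eg¹ (0 paired), the low-spin configuration has 1 additional pair, contributing +1 × 19150 = +19150 cm⁻¹.
Overall CFSE = -42000 + 19150 = -22850 cm⁻¹.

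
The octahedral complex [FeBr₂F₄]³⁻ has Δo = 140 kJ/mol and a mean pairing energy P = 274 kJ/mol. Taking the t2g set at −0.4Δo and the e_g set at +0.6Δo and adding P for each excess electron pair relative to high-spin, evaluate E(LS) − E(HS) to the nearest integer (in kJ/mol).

Ligand charges: 2×(-1) from Br⁻ and 4×(-1) from F⁻ sum to -6; with overall charge -3, Fe is +3.
Fe sits in group 8; removing 3 electrons leaves Fe³⁺ with 8 − 3 = 5 d electrons.
High-spin d⁵ fills as t2g^3 e_g^2 with CFSE 3(−0.4) + 2(+0.6) = 0.0Δo = 0 kJ/mol.
Low-spin: t2g^5 e_g^0, orbital CFSE = -2.0Δo = -280 kJ/mol; plus 2 excess pairs × P = +548 kJ/mol; total 268 kJ/mol.
Thus E(LS) − E(HS) = 268 kJ/mol.

268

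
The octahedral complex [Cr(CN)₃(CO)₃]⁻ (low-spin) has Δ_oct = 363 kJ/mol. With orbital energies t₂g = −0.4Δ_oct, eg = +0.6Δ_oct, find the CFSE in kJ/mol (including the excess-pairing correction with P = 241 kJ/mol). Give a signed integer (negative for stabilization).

-340

Ligand charges: 3×(-1) from CN⁻ and 3×(+0) from CO sum to -3; with overall charge -1, Cr is +2.
Cr sits in group 6; removing 2 electrons leaves Cr²⁺ with 6 − 2 = 4 d electrons.
Electron filling gives t₂g⁴ eg⁰.
CFSE(orbital) = 4×(-0.4Δ_oct) + 0×(0.6Δ_oct) = -1.6Δ_oct; with Δ_oct = 363 kJ/mol that is -581 kJ/mol.
Relative to high-spin t₂g³ eg¹ (0 paired), the low-spin configuration has 1 additional pair, contributing +1 × 241 = +241 kJ/mol.
Combining: -581 + 241 = -340 kJ/mol.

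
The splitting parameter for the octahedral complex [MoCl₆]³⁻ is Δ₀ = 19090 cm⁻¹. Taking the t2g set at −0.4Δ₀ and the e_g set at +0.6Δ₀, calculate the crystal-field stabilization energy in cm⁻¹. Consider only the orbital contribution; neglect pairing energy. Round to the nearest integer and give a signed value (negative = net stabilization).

-22908

Each Cl⁻ contributes -1; 6 × (-1) = -6. With overall charge -3, Mo is in the +3 oxidation state.
Mo sits in group 6; removing 3 electrons leaves Mo³⁺ with 6 − 3 = 3 d electrons.
For octahedral d³ the high- and low-spin configurations coincide.
Configuration: t2g^3 e_g^0.
CFSE(orbital) = 3×(-0.4Δ₀) + 0×(0.6Δ₀) = -1.2Δ₀; with Δ₀ = 19090 cm⁻¹ that is -22908 cm⁻¹.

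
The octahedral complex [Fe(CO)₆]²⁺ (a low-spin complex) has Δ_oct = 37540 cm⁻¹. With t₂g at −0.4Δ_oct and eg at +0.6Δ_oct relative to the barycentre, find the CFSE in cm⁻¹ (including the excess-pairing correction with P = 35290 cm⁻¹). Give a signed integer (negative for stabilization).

-19516

CO is neutral, so the +2 overall charge sits on Fe: oxidation state +2.
Group 8 minus oxidation state +2 gives a d⁶ configuration for Fe²⁺.
Electron filling gives t₂g⁶ eg⁰.
Orbital CFSE = 6(-0.4) + 0(0.6) = -2.4Δ_oct = -2.4 × 37540 = -90096 cm⁻¹.
Pairing penalty: 3 pairs vs 1 in the high-spin reference → 2 extra × P = 70580 cm⁻¹.
Net CFSE = -90096 + 70580 = -19516 cm⁻¹.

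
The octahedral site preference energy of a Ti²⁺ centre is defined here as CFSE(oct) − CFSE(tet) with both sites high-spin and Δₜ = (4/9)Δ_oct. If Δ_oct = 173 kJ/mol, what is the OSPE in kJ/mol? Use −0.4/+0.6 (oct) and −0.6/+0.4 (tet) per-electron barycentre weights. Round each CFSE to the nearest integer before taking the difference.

Ti is in group 4, so Ti²⁺ is d² (4 − 2 = 2).
In an octahedral site d² (HS) is t₂g² eg⁰, giving CFSE(oct) = -0.8Δ_oct = -138 kJ/mol.
Tetrahedral: e² t₂⁰, CFSE = 2(−0.6) + 0(+0.4) = -1.2Δₜ = -1.2 × (4/9) × 173 = -92 kJ/mol.
Subtracting, OSPE = -138 − (-92) = -46 kJ/mol.

-46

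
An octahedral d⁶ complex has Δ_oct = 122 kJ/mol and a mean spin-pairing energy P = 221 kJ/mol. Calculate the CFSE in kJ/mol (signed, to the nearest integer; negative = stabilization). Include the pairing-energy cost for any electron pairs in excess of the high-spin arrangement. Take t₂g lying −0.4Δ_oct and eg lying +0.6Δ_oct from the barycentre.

Since Δ_oct = 122 kJ/mol < P = 221 kJ/mol, the complex adopts the high-spin configuration.
That gives t₂g⁴ eg².
Orbital CFSE = -0.4Δ_oct = -0.4 × 122 = -49 kJ/mol.
High-spin has no excess pairs, so no pairing correction applies.

-49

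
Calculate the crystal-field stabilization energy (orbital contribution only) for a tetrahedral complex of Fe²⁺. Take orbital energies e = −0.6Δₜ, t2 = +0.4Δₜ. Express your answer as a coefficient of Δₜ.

-0.6 Δₜ

Group 8 minus oxidation state +2 gives a d⁶ configuration for Fe²⁺.
Tetrahedral splitting is small, so the complex is high-spin.
Configuration: e^3 t2^3.
CFSE = 3(-0.6Δₜ) + 3(0.4Δₜ) = -1.8Δₜ + 1.2Δₜ = -0.6Δₜ.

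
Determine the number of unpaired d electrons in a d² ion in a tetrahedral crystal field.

Tetrahedral splitting is small, so the complex is high-spin.
Configuration: e² t₂⁰, giving 2 unpaired electrons.

2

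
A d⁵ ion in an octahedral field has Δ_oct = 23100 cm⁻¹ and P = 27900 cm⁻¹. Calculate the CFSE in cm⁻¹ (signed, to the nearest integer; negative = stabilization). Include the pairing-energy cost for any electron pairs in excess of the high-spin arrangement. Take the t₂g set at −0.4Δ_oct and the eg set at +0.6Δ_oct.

0

Δ_oct < P, so pairing is avoided: the ground state is high-spin.
Filling d⁵ accordingly: t₂g³ eg².
Orbital CFSE = 0.0Δ_oct = 0.0 × 23100 = 0 cm⁻¹.
High-spin has no excess pairs, so no pairing correction applies.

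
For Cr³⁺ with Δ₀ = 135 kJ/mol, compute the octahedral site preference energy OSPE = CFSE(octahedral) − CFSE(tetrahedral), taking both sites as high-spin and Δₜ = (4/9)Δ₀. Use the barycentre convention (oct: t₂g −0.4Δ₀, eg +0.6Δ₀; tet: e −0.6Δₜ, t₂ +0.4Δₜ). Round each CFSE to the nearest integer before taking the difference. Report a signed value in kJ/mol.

-114

Group 6 minus oxidation state +3 gives a d³ configuration for Cr³⁺.
In an octahedral site d³ (HS) is t2g^3 e_g^0, giving CFSE(oct) = -1.2Δ₀ = -162 kJ/mol.
Tetrahedral: e^2 t2^1, CFSE = 2(−0.6) + 1(+0.4) = -0.8Δₜ = -0.8 × (4/9) × 135 = -48 kJ/mol.
Subtracting, OSPE = -162 − (-48) = -114 kJ/mol.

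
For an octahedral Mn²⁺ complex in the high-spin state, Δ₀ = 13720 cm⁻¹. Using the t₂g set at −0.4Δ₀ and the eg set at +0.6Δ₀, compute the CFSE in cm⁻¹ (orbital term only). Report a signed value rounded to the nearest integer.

0

Mn is in group 7, so Mn²⁺ is d⁵ (7 − 2 = 5).
Electron filling gives t₂g³ eg².
CFSE(orbital) = 3×(-0.4Δ₀) + 2×(0.6Δ₀) = 0.0Δ₀; with Δ₀ = 13720 cm⁻¹ that is 0 cm⁻¹.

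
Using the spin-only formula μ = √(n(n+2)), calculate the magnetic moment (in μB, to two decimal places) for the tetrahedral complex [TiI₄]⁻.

Each I⁻ contributes -1; 4 × (-1) = -4. With overall charge -1, Ti is in the +3 oxidation state.
Ti is in group 4, so Ti³⁺ is d¹ (4 − 3 = 1).
Tetrahedral fields are weak (Δₜ ≈ 4/9 Δₒ), so electrons fill high-spin.
Configuration: e^1 t2^0 → 1 unpaired electron.
μ(spin-only) = √[1(1+2)] = √3 ≈ 1.73 μB.

1.73 μB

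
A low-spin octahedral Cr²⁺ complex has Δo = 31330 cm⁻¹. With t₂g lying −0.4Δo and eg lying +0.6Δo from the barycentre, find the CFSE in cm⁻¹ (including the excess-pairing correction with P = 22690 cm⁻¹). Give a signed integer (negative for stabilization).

Group 6 minus oxidation state +2 gives a d⁴ configuration for Cr²⁺.
The d⁴ electrons fill as t₂g⁴ eg⁰.
CFSE(orbital) = 4×(-0.4Δo) + 0×(0.6Δo) = -1.6Δo; with Δo = 31330 cm⁻¹ that is -50128 cm⁻¹.
Relative to high-spin t₂g³ eg¹ (0 paired), the low-spin configuration has 1 additional pair, contributing +1 × 22690 = +22690 cm⁻¹.
Overall CFSE = -50128 + 22690 = -27438 cm⁻¹.

-27438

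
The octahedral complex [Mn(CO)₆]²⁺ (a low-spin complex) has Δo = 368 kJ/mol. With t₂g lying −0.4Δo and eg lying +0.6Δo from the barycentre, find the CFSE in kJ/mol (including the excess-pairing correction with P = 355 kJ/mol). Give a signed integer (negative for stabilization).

-26

CO is neutral, so the +2 overall charge sits on Mn: oxidation state +2.
Mn²⁺: group 7, so d-count = 7 − 2 = 5.
Configuration: t₂g⁵ eg⁰.
Orbital CFSE = 5(-0.4) + 0(0.6) = -2.0Δo = -2.0 × 368 = -736 kJ/mol.
Pairing penalty: 2 pairs vs 0 in the high-spin reference → 2 extra × P = 710 kJ/mol.
Overall CFSE = -736 + 710 = -26 kJ/mol.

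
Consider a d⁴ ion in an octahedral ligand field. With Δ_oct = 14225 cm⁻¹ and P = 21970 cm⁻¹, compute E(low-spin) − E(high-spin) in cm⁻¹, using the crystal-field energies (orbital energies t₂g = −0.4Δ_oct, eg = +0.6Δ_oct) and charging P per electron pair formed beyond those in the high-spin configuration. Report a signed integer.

7745

In the high-spin limit (t₂g³ eg¹) the orbital term is -0.6Δ_oct = -8535 cm⁻¹, with no excess pairing.
For low-spin the configuration is t₂g⁴ eg⁰: orbital energy -1.6 × 14225 = -22760 cm⁻¹, and 1 additional pair relative to high-spin adds 21970 cm⁻¹, giving -790 cm⁻¹.
E(LS) − E(HS) = -790 − (-8535) = 7745 cm⁻¹.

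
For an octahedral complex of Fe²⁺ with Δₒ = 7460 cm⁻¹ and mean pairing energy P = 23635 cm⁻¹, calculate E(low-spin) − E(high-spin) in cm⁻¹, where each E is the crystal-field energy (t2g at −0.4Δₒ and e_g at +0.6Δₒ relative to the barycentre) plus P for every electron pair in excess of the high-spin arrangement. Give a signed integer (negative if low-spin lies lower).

Fe²⁺: group 8, so d-count = 8 − 2 = 6.
High-spin: t2g^4 e_g^2, CFSE = -0.4Δₒ = -2984 cm⁻¹.
Low-spin: t2g^6 e_g^0, orbital CFSE = -2.4Δₒ = -17904 cm⁻¹; plus 2 excess pairs × P = +47270 cm⁻¹; total 29366 cm⁻¹.
E(LS) − E(HS) = 29366 − (-2984) = 32350 cm⁻¹.

32350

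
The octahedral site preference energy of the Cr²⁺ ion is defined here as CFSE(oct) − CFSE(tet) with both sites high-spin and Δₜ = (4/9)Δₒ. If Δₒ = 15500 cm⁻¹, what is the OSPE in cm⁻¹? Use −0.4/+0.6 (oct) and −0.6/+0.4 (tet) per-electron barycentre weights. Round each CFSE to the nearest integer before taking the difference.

Cr is in group 6, so Cr²⁺ is d⁴ (6 − 2 = 4).
Octahedral (high-spin): t₂g³ eg¹, CFSE = 3(−0.4) + 1(+0.6) = -0.6Δₒ = -0.6 × 15500 = -9300 cm⁻¹.
Tetrahedral e² t₂² gives -0.4Δₜ = -0.4 × (4/9) × 15500 = -2756 cm⁻¹.
OSPE = -9300 − (-2756) = -6544 cm⁻¹.

-6544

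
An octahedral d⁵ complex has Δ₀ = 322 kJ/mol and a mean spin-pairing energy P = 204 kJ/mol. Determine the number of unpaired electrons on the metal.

1

Δ₀ > P, so pairing is preferred: the ground state is low-spin.
That gives t2g^5 e_g^0.
Unpaired electrons: 1.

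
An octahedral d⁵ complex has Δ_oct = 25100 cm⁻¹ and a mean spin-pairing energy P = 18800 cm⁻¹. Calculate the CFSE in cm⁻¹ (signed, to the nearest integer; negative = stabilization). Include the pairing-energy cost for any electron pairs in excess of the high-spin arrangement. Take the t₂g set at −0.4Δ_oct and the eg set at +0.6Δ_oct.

Here Δ_oct > P (25100 > 18800), so the low-spin state is favoured.
Filling d⁵ accordingly: t₂g⁵ eg⁰.
Orbital CFSE = -2.0Δ_oct = -2.0 × 25100 = -50200 cm⁻¹.
Excess pairs vs high-spin: 2 − 0 = 2; pairing cost = +37600 cm⁻¹.
Net CFSE = -50200 + 37600 = -12600 cm⁻¹.

-12600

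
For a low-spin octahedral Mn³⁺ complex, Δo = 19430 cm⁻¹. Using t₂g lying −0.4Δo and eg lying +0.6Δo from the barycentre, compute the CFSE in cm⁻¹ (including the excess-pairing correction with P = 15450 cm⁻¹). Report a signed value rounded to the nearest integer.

-15638

Mn³⁺: group 7, so d-count = 7 − 3 = 4.
Electron filling gives t₂g⁴ eg⁰.
CFSE(orbital) = 4×(-0.4Δo) + 0×(0.6Δo) = -1.6Δo; with Δo = 19430 cm⁻¹ that is -31088 cm⁻¹.
Relative to high-spin t₂g³ eg¹ (0 paired), the low-spin configuration has 1 additional pair, contributing +1 × 15450 = +15450 cm⁻¹.
Net CFSE = -31088 + 15450 = -15638 cm⁻¹.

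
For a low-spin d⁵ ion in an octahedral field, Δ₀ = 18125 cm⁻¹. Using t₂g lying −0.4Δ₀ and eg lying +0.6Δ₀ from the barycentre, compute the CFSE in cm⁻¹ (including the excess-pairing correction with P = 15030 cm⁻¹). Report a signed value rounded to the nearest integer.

-6190

The d⁵ electrons fill as t₂g⁵ eg⁰.
CFSE(orbital) = 5×(-0.4Δ₀) + 0×(0.6Δ₀) = -2.0Δ₀; with Δ₀ = 18125 cm⁻¹ that is -36250 cm⁻¹.
Relative to high-spin t₂g³ eg² (0 paired), the low-spin configuration has 2 additional pairs, contributing +2 × 15030 = +30060 cm⁻¹.
Combining: -36250 + 30060 = -6190 cm⁻¹.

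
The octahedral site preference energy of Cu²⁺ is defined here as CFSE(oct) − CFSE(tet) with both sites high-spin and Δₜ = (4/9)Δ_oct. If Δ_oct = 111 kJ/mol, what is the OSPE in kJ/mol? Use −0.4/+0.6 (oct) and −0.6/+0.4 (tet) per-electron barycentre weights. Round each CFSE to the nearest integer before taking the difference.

Group 11 minus oxidation state +2 gives a d⁹ configuration for Cu²⁺.
Octahedral (high-spin): t₂g⁶ eg³, CFSE = 6(−0.4) + 3(+0.6) = -0.6Δ_oct = -0.6 × 111 = -67 kJ/mol.
In a tetrahedral site the filling is e⁴ t₂⁵: CFSE(tet) = -0.4Δₜ = -0.4 × (4/9)(111) = -20 kJ/mol.
OSPE = CFSE(oct) − CFSE(tet) = -67 − (-20) = -47 kJ/mol.

-47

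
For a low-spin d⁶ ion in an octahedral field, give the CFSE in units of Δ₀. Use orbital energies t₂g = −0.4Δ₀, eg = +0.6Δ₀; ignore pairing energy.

Configuration: t₂g⁶ eg⁰.
CFSE = 6(-0.4Δ₀) + 0(0.6Δ₀) = -2.4Δ₀ + 0.0Δ₀ = -2.4Δ₀.

-2.4 Δ₀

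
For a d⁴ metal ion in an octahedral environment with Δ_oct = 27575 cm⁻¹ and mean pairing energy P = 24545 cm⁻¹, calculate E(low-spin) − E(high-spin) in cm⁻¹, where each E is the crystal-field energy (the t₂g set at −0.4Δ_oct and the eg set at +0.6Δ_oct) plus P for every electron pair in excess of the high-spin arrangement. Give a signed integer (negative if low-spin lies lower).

High-spin: t₂g³ eg¹, CFSE = -0.6Δ_oct = -16545 cm⁻¹.
Low-spin t₂g⁴ eg⁰ gives -1.6Δ_oct = -44120 cm⁻¹, but forming 1 extra pair costs 1P = 24545 cm⁻¹, so E(LS) = -44120 + 24545 = -19575 cm⁻¹.
Thus E(LS) − E(HS) = -3030 cm⁻¹.

-3030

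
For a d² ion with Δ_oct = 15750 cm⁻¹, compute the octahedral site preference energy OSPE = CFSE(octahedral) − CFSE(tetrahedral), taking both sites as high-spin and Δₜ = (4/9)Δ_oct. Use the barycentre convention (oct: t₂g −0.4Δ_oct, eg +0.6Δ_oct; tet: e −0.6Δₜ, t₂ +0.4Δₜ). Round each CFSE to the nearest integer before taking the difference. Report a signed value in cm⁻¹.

-4200

Octahedral (high-spin): t2g^2 e_g^0, CFSE = 2(−0.4) + 0(+0.6) = -0.8Δ_oct = -0.8 × 15750 = -12600 cm⁻¹.
In a tetrahedral site the filling is e^2 t2^0: CFSE(tet) = -1.2Δₜ = -1.2 × (4/9)(15750) = -8400 cm⁻¹.
Subtracting, OSPE = -12600 − (-8400) = -4200 cm⁻¹.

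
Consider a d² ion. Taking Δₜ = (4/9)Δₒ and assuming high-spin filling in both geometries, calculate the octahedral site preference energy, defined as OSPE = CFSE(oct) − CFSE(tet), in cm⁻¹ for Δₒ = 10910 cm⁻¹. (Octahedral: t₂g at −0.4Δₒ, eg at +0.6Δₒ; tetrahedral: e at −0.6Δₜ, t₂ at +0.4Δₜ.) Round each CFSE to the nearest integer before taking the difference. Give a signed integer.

-2909

In an octahedral site d² (HS) is t2g^2 e_g^0, giving CFSE(oct) = -0.8Δₒ = -8728 cm⁻¹.
In a tetrahedral site the filling is e^2 t2^0: CFSE(tet) = -1.2Δₜ = -1.2 × (4/9)(10910) = -5819 cm⁻¹.
OSPE = -8728 − (-5819) = -2909 cm⁻¹.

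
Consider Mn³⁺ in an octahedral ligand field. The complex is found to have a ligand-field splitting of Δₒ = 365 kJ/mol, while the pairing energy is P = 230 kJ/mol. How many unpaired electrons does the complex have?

Mn³⁺: group 7, so d-count = 7 − 3 = 4.
Since Δₒ = 365 kJ/mol > P = 230 kJ/mol, the complex adopts the low-spin configuration.
Filling d⁴ accordingly: t2g^4 e_g^0.
Unpaired electrons: 2.

2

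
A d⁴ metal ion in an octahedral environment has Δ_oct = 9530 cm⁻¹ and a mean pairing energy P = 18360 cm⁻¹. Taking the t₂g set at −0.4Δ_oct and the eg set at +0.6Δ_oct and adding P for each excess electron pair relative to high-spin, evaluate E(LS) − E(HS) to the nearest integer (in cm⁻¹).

8830

High-spin d⁴ fills as t₂g³ eg¹ with CFSE 3(−0.4) + 1(+0.6) = -0.6Δ_oct = -5718 cm⁻¹.
Low-spin: t₂g⁴ eg⁰, orbital CFSE = -1.6Δ_oct = -15248 cm⁻¹; plus 1 excess pair × P = +18360 cm⁻¹; total 3112 cm⁻¹.
E(LS) − E(HS) = 3112 − (-5718) = 8830 cm⁻¹.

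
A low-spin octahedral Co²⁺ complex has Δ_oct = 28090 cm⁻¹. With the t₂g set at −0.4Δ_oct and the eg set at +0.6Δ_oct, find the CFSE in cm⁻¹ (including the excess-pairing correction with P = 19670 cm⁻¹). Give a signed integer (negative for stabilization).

Co sits in group 9; removing 2 electrons leaves Co²⁺ with 9 − 2 = 7 d electrons.
Electron filling gives t₂g⁶ eg¹.
Orbital CFSE = 6(-0.4) + 1(0.6) = -1.8Δ_oct = -1.8 × 28090 = -50562 cm⁻¹.
Relative to high-spin t₂g⁵ eg² (2 paired), the low-spin configuration has 1 additional pair, contributing +1 × 19670 = +19670 cm⁻¹.
Combining: -50562 + 19670 = -30892 cm⁻¹.

-30892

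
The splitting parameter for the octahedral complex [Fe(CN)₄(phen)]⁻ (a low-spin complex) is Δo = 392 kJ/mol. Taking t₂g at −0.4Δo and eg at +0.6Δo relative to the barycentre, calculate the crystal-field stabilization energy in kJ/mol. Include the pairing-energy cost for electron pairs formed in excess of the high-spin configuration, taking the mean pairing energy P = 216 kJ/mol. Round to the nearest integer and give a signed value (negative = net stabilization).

-352

Ligand charges: 4×(-1) from CN⁻ and 1×(+0) from phen sum to -4; with overall charge -1, Fe is +3.
Group 8 minus oxidation state +3 gives a d⁵ configuration for Fe³⁺.
The d⁵ electrons fill as t₂g⁵ eg⁰.
CFSE(orbital) = 5×(-0.4Δo) + 0×(0.6Δo) = -2.0Δo; with Δo = 392 kJ/mol that is -784 kJ/mol.
Pairing penalty: 2 pairs vs 0 in the high-spin reference → 2 extra × P = 432 kJ/mol.
Overall CFSE = -784 + 432 = -352 kJ/mol.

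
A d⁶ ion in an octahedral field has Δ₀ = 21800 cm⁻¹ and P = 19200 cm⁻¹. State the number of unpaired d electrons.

0

Δ₀ > P, so pairing is preferred: the ground state is low-spin.
Filling d⁶ accordingly: t2g^6 e_g^0.
Unpaired electrons: 0.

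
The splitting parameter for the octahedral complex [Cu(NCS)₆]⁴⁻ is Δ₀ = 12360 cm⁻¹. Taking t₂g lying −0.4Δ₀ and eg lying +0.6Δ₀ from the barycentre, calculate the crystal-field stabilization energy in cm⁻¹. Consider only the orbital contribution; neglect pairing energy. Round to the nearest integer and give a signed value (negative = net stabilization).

-7416

Each NCS⁻ contributes -1; 6 × (-1) = -6. With overall charge -4, Cu is in the +2 oxidation state.
Cu sits in group 11; removing 2 electrons leaves Cu²⁺ with 11 − 2 = 9 d electrons.
Electron filling gives t₂g⁶ eg³.
CFSE(orbital) = 6×(-0.4Δ₀) + 3×(0.6Δ₀) = -0.6Δ₀; with Δ₀ = 12360 cm⁻¹ that is -7416 cm⁻¹.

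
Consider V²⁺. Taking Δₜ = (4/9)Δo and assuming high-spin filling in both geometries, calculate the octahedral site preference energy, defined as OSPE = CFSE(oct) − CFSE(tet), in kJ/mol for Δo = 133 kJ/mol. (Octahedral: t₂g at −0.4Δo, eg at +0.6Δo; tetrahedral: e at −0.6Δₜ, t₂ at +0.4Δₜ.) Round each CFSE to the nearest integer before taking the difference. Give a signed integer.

Group 5 minus oxidation state +2 gives a d³ configuration for V²⁺.
Octahedral high-spin t₂g³ eg⁰: CFSE = -1.2 × 133 = -160 kJ/mol.
Tetrahedral e² t₂¹ gives -0.8Δₜ = -0.8 × (4/9) × 133 = -47 kJ/mol.
Subtracting, OSPE = -160 − (-47) = -113 kJ/mol.

-113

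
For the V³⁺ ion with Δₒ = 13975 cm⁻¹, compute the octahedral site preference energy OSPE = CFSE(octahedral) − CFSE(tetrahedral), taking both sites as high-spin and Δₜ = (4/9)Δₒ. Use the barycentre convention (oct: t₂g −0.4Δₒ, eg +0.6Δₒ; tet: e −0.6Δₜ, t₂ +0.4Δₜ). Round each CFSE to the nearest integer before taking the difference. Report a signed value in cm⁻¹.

V sits in group 5; removing 3 electrons leaves V³⁺ with 5 − 3 = 2 d electrons.
Octahedral high-spin t2g^2 e_g^0: CFSE = -0.8 × 13975 = -11180 cm⁻¹.
In a tetrahedral site the filling is e^2 t2^0: CFSE(tet) = -1.2Δₜ = -1.2 × (4/9)(13975) = -7453 cm⁻¹.
OSPE = CFSE(oct) − CFSE(tet) = -11180 − (-7453) = -3727 cm⁻¹.

-3727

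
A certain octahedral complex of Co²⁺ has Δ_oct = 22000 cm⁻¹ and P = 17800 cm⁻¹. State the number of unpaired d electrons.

Co is in group 9, so Co²⁺ is d⁷ (9 − 2 = 7).
Here Δ_oct > P (22000 > 17800), so the low-spin state is favoured.
That gives t₂g⁶ eg¹.
Unpaired electrons: 1.

1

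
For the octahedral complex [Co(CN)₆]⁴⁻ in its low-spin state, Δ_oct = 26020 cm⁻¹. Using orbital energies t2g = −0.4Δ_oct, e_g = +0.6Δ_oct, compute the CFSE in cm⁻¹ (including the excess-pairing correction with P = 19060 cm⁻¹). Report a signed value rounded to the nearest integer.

Each CN⁻ contributes -1; 6 × (-1) = -6. With overall charge -4, Co is in the +2 oxidation state.
Co²⁺: group 9, so d-count = 9 − 2 = 7.
Electron filling gives t2g^6 e_g^1.
The orbital stabilization is -1.8Δ_oct = -1.8 × 26020 = -46836 cm⁻¹.
High-spin d⁷ would be t2g^5 e_g^2 with 2 pairs; low-spin has 3, so 1 excess pair costs +1P = +19060 cm⁻¹.
Net CFSE = -46836 + 19060 = -27776 cm⁻¹.

-27776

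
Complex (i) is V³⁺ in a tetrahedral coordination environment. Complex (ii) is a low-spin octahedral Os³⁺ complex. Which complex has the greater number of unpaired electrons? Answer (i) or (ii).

(i)

(i): Group 5 minus oxidation state +3 gives a d² configuration for V³⁺; Tetrahedral fields are weak (Δₜ ≈ 4/9 Δₒ), so electrons fill high-spin; e² t₂⁰ → 2 unpaired.
(ii): Os sits in group 8; removing 3 electrons leaves Os³⁺ with 8 − 3 = 5 d electrons; t2g^5 e_g^0 → 1 unpaired.
So (i) has more unpaired electrons.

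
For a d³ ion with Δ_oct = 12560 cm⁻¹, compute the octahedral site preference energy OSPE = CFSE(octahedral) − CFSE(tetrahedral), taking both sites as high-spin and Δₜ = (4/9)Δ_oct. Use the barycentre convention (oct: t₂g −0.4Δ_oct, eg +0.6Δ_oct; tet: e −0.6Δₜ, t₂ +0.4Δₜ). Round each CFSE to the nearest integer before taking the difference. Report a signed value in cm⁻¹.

-10606

Octahedral high-spin t2g^3 e_g^0: CFSE = -1.2 × 12560 = -15072 cm⁻¹.
Tetrahedral: e^2 t2^1, CFSE = 2(−0.6) + 1(+0.4) = -0.8Δₜ = -0.8 × (4/9) × 12560 = -4466 cm⁻¹.
OSPE = CFSE(oct) − CFSE(tet) = -15072 − (-4466) = -10606 cm⁻¹.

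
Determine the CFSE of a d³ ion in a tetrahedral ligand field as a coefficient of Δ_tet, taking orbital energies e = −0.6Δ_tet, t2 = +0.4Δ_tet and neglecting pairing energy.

-0.8 Δ_tet

Tetrahedral fields are weak (Δₜ ≈ 4/9 Δₒ), so electrons fill high-spin.
Configuration: e^2 t2^1.
CFSE = 2(-0.6Δ_tet) + 1(0.4Δ_tet) = -1.2Δ_tet + 0.4Δ_tet = -0.8Δ_tet.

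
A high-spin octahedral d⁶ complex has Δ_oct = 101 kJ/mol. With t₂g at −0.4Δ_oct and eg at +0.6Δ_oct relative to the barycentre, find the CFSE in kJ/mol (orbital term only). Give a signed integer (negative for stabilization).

Electron filling gives t₂g⁴ eg².
The orbital stabilization is -0.4Δ_oct = -0.4 × 101 = -40 kJ/mol.

-40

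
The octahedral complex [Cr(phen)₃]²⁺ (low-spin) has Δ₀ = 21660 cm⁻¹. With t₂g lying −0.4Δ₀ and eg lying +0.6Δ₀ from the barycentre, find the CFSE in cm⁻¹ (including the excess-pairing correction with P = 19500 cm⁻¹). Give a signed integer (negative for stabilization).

phen is neutral, so the +2 overall charge sits on Cr: oxidation state +2.
Cr is in group 6, so Cr²⁺ is d⁴ (6 − 2 = 4).
Configuration: t₂g⁴ eg⁰.
The orbital stabilization is -1.6Δ₀ = -1.6 × 21660 = -34656 cm⁻¹.
Relative to high-spin t₂g³ eg¹ (0 paired), the low-spin configuration has 1 additional pair, contributing +1 × 19500 = +19500 cm⁻¹.
Net CFSE = -34656 + 19500 = -15156 cm⁻¹.

-15156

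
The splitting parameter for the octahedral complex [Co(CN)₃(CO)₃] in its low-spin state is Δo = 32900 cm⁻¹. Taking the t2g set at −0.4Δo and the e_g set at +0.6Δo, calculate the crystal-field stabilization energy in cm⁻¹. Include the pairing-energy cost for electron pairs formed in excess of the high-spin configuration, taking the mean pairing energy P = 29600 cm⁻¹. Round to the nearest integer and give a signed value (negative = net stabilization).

Ligand charges: 3×(-1) from CN⁻ and 3×(+0) from CO sum to -3; with overall charge +0, Co is +3.
Co sits in group 9; removing 3 electrons leaves Co³⁺ with 9 − 3 = 6 d electrons.
Electron filling gives t2g^6 e_g^0.
Orbital CFSE = 6(-0.4) + 0(0.6) = -2.4Δo = -2.4 × 32900 = -78960 cm⁻¹.
Pairing penalty: 3 pairs vs 1 in the high-spin reference → 2 extra × P = 59200 cm⁻¹.
Combining: -78960 + 59200 = -19760 cm⁻¹.

-19760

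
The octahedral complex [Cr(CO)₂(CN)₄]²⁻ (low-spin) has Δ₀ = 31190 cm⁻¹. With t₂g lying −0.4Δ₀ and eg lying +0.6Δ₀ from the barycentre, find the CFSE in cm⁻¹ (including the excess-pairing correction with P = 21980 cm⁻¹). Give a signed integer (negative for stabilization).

Ligand charges: 2×(+0) from CO and 4×(-1) from CN⁻ sum to -4; with overall charge -2, Cr is +2.
Cr sits in group 6; removing 2 electrons leaves Cr²⁺ with 6 − 2 = 4 d electrons.
Electron filling gives t₂g⁴ eg⁰.
The orbital stabilization is -1.6Δ₀ = -1.6 × 31190 = -49904 cm⁻¹.
Relative to high-spin t₂g³ eg¹ (0 paired), the low-spin configuration has 1 additional pair, contributing +1 × 21980 = +21980 cm⁻¹.
Combining: -49904 + 21980 = -27924 cm⁻¹.

-27924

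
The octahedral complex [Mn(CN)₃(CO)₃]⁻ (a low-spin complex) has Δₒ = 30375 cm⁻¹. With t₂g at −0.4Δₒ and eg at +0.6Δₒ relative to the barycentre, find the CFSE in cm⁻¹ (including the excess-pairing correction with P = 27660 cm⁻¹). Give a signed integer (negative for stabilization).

Ligand charges: 3×(-1) from CN⁻ and 3×(+0) from CO sum to -3; with overall charge -1, Mn is +2.
Mn is in group 7, so Mn²⁺ is d⁵ (7 − 2 = 5).
The d⁵ electrons fill as t₂g⁵ eg⁰.
The orbital stabilization is -2.0Δₒ = -2.0 × 30375 = -60750 cm⁻¹.
Relative to high-spin t₂g³ eg² (0 paired), the low-spin configuration has 2 additional pairs, contributing +2 × 27660 = +55320 cm⁻¹.
Combining: -60750 + 55320 = -5430 cm⁻¹.

-5430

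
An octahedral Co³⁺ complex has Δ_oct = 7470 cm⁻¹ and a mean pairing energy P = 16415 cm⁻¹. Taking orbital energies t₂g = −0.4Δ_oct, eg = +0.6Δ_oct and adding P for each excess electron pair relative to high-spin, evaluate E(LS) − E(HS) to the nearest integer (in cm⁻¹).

17890

Co is in group 9, so Co³⁺ is d⁶ (9 − 3 = 6).
In the high-spin limit (t₂g⁴ eg²) the orbital term is -0.4Δ_oct = -2988 cm⁻¹, with no excess pairing.
Low-spin t₂g⁶ eg⁰ gives -2.4Δ_oct = -17928 cm⁻¹, but forming 2 extra pairs costs 2P = 32830 cm⁻¹, so E(LS) = -17928 + 32830 = 14902 cm⁻¹.
E(LS) − E(HS) = 14902 − (-2988) = 17890 cm⁻¹.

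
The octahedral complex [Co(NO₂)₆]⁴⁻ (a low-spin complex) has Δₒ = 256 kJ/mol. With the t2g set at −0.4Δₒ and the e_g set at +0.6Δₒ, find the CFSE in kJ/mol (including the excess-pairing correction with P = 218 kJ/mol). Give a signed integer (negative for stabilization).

Each NO₂⁻ contributes -1; 6 × (-1) = -6. With overall charge -4, Co is in the +2 oxidation state.
Co²⁺: group 9, so d-count = 9 − 2 = 7.
Electron filling gives t2g^6 e_g^1.
Orbital CFSE = 6(-0.4) + 1(0.6) = -1.8Δₒ = -1.8 × 256 = -461 kJ/mol.
High-spin d⁷ would be t2g^5 e_g^2 with 2 pairs; low-spin has 3, so 1 excess pair costs +1P = +218 kJ/mol.
Net CFSE = -461 + 218 = -243 kJ/mol.

-243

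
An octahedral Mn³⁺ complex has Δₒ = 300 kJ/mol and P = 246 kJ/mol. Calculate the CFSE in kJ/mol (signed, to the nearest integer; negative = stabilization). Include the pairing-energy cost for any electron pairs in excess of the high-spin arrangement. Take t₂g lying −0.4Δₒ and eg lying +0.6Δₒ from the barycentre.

Mn is in group 7, so Mn³⁺ is d⁴ (7 − 3 = 4).
Here Δₒ > P (300 > 246), so the low-spin state is favoured.
That gives t₂g⁴ eg⁰.
Orbital CFSE = -1.6Δₒ = -1.6 × 300 = -480 kJ/mol.
Excess pairs vs high-spin: 1 − 0 = 1; pairing cost = +246 kJ/mol.
Net CFSE = -480 + 246 = -234 kJ/mol.

-234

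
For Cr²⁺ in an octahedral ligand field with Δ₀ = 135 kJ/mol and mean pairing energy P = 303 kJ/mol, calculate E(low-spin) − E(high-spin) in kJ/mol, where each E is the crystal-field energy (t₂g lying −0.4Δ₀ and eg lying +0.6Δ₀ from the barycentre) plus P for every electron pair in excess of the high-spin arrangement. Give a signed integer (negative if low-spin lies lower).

Cr is in group 6, so Cr²⁺ is d⁴ (6 − 2 = 4).
In the high-spin limit (t₂g³ eg¹) the orbital term is -0.6Δ₀ = -81 kJ/mol, with no excess pairing.
For low-spin the configuration is t₂g⁴ eg⁰: orbital energy -1.6 × 135 = -216 kJ/mol, and 1 additional pair relative to high-spin adds 303 kJ/mol, giving 87 kJ/mol.
The difference is 87 − (-81) = 168 kJ/mol, so high-spin lies lower.

168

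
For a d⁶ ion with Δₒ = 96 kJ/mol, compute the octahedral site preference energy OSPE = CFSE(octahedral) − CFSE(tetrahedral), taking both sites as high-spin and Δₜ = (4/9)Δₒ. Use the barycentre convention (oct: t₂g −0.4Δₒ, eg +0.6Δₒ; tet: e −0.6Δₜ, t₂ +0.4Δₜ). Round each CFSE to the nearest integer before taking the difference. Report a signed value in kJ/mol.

-12

Octahedral high-spin t₂g⁴ eg²: CFSE = -0.4 × 96 = -38 kJ/mol.
In a tetrahedral site the filling is e³ t₂³: CFSE(tet) = -0.6Δₜ = -0.6 × (4/9)(96) = -26 kJ/mol.
Subtracting, OSPE = -38 − (-26) = -12 kJ/mol.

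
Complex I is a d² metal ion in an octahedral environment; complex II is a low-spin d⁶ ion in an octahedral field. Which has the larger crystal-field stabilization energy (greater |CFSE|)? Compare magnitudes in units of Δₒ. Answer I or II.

I: t₂g² eg⁰, CFSE = -0.8Δₒ.
II: t₂g⁶ eg⁰, CFSE = -2.4Δₒ.
So II has the larger |CFSE|.

II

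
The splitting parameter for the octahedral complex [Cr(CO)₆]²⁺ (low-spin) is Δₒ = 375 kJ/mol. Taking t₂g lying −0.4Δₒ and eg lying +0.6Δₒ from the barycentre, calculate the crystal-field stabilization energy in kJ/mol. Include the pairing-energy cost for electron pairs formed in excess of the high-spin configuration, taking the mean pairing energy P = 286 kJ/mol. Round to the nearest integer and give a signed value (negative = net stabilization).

-314

CO is neutral, so the +2 overall charge sits on Cr: oxidation state +2.
Group 6 minus oxidation state +2 gives a d⁴ configuration for Cr²⁺.
The d⁴ electrons fill as t₂g⁴ eg⁰.
CFSE(orbital) = 4×(-0.4Δₒ) + 0×(0.6Δₒ) = -1.6Δₒ; with Δₒ = 375 kJ/mol that is -600 kJ/mol.
High-spin d⁴ would be t₂g³ eg¹ with 0 pairs; low-spin has 1, so 1 excess pair costs +1P = +286 kJ/mol.
Combining: -600 + 286 = -314 kJ/mol.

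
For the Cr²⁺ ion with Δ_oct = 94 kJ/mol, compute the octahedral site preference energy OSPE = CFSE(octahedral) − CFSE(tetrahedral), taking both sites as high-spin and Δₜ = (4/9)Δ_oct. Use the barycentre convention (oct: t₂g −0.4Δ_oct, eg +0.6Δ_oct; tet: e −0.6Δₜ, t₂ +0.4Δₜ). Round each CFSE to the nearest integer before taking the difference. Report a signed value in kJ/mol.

-39

Group 6 minus oxidation state +2 gives a d⁴ configuration for Cr²⁺.
Octahedral high-spin t₂g³ eg¹: CFSE = -0.6 × 94 = -56 kJ/mol.
Tetrahedral: e² t₂², CFSE = 2(−0.6) + 2(+0.4) = -0.4Δₜ = -0.4 × (4/9) × 94 = -17 kJ/mol.
OSPE = CFSE(oct) − CFSE(tet) = -56 − (-17) = -39 kJ/mol.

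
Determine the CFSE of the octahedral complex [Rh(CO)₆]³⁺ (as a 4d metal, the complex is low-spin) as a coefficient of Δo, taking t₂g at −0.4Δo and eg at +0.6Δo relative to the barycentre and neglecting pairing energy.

-2.4 Δo

CO is neutral, so the +3 overall charge sits on Rh: oxidation state +3.
Rh sits in group 9; removing 3 electrons leaves Rh³⁺ with 9 − 3 = 6 d electrons.
Configuration: t₂g⁶ eg⁰.
CFSE = 6(-0.4Δo) + 0(0.6Δo) = -2.4Δo + 0.0Δo = -2.4Δo.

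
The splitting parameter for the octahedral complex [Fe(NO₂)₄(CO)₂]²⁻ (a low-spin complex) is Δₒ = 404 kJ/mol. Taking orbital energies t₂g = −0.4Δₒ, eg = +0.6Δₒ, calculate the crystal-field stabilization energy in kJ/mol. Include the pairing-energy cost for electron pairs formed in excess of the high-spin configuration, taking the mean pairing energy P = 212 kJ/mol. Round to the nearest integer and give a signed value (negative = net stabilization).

-546

Ligand charges: 4×(-1) from NO₂⁻ and 2×(+0) from CO sum to -4; with overall charge -2, Fe is +2.
Fe sits in group 8; removing 2 electrons leaves Fe²⁺ with 8 − 2 = 6 d electrons.
The d⁶ electrons fill as t₂g⁶ eg⁰.
CFSE(orbital) = 6×(-0.4Δₒ) + 0×(0.6Δₒ) = -2.4Δₒ; with Δₒ = 404 kJ/mol that is -970 kJ/mol.
High-spin d⁶ would be t₂g⁴ eg² with 1 pair; low-spin has 3, so 2 excess pairs cost +2P = +424 kJ/mol.
Net CFSE = -970 + 424 = -546 kJ/mol.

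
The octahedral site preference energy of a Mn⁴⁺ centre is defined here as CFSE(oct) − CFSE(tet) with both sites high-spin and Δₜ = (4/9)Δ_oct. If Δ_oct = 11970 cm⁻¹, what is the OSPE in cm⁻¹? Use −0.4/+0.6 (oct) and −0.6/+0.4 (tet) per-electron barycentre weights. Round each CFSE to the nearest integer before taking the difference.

-10108

Mn is in group 7, so Mn⁴⁺ is d³ (7 − 4 = 3).
In an octahedral site d³ (HS) is t2g^3 e_g^0, giving CFSE(oct) = -1.2Δ_oct = -14364 cm⁻¹.
Tetrahedral e^2 t2^1 gives -0.8Δₜ = -0.8 × (4/9) × 11970 = -4256 cm⁻¹.
OSPE = CFSE(oct) − CFSE(tet) = -14364 − (-4256) = -10108 cm⁻¹.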